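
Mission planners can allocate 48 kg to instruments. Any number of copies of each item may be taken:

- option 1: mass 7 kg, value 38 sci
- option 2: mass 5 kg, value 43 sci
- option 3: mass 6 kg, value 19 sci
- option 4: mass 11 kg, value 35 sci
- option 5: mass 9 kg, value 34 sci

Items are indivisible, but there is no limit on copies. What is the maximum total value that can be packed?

387 sci

Best value-per-unit is option 2 at 43/5, and filling with it alone uses mass 9×5=45. No mix of the others beats 9×43 = 387.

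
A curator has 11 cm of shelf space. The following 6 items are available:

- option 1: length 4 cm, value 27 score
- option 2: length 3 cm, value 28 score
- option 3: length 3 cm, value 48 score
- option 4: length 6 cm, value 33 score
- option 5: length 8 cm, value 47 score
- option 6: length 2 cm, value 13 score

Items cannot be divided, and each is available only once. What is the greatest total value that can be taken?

103 score

This is a 0/1 knapsack; check combinations near the capacity.
- option 1+option 2+option 3: length 4+3+3=10, value 27+28+48=103
- option 3+option 5: length 3+8=11, value 48+47=95
- option 3+option 4+option 6: length 3+6+2=11, value 48+33+13=94
Best: 103 score.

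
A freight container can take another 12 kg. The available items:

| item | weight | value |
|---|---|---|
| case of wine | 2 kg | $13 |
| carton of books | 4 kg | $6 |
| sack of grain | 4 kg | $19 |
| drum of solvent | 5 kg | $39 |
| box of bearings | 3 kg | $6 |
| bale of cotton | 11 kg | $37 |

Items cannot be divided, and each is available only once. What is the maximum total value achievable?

Check high-value combinations within 12 kg:
- case of wine+sack of grain+drum of solvent: weight 2+4+5=11, value 13+19+39=71
- sack of grain+drum of solvent+box of bearings: weight 4+5+3=12, value 19+39+6=64
- sack of grain+drum of solvent: weight 4+5=9, value 19+39=58
- case of wine+drum of solvent+box of bearings: weight 2+5+3=10, value 13+39+6=58
Best: $71.

$71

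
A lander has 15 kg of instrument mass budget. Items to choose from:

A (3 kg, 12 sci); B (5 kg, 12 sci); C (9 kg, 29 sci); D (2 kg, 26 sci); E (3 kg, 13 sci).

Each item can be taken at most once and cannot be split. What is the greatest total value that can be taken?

This is a 0/1 knapsack; check combinations near the capacity.
- C+D+E: mass 9+2+3=14, value 29+26+13=68
- A+C+D: mass 3+9+2=14, value 12+29+26=67
- A+B+D+E: mass 3+5+2+3=13, value 12+12+26+13=63
- C+D: mass 9+2=11, value 29+26=55
- A+C+E: mass 3+9+3=15, value 12+29+13=54
Best: 68 sci.

68 sci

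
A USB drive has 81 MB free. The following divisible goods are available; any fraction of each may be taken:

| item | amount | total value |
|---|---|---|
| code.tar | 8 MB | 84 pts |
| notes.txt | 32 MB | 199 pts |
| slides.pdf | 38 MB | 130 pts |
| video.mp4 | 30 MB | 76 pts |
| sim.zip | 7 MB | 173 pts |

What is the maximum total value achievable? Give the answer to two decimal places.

572.32

Take in order of value per unit:
- sim.zip (173/7 per unit): all 7 → value 173, running total 173.00
- code.tar (84/8 per unit): all 8 → value 84, running total 257.00
- notes.txt (199/32 per unit): all 32 → value 199, running total 456.00
- slides.pdf (130/38 per unit): 34 of 38 → value 34×130/38 = 116.3158, running total 572.32
Total 572.32.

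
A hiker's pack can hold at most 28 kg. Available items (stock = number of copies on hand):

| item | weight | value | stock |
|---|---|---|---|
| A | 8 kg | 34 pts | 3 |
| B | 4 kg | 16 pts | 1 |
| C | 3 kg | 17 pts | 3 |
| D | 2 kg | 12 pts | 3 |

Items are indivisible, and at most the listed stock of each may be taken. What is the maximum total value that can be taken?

138 pts

Best selections within weight 28 and stock limits:
- 2×A + 2×C + 3×D: weight 28, value 138
- 1×A + 1×B + 3×C + 3×D: weight 27, value 137
- 2×A + 3×C + 1×D: weight 27, value 131
Best: 138 pts.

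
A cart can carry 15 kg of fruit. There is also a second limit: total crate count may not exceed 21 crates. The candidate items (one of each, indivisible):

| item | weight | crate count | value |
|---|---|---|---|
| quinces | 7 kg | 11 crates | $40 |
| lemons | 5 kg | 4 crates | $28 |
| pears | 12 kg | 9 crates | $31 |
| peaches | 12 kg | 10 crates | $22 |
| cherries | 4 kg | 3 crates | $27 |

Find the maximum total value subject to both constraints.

$68

Feasible sets respecting both limits:
- quinces+lemons: weight 12, crate count 15, value 68
- quinces+cherries: weight 11, crate count 14, value 67
- lemons+cherries: weight 9, crate count 7, value 55
- quinces: weight 7, crate count 11, value 40
Best: $68.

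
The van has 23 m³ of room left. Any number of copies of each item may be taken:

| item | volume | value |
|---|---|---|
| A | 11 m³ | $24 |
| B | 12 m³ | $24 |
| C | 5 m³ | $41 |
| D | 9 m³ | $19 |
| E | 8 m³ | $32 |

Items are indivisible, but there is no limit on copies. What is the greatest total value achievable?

Best value-per-unit is C at 41/5, and filling with it alone uses volume 4×5=20. No mix of the others beats 4×41 = 164.

$164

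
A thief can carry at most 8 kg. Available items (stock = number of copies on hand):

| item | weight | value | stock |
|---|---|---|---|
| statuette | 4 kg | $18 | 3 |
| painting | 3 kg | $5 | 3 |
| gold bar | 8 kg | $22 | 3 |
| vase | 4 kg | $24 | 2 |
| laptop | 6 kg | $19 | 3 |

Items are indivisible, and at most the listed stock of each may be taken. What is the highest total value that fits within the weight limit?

Best selections within weight 8 and stock limits:
- 2×vase: weight 8, value 48
- 1×statuette + 1×vase: weight 8, value 42
Best: $48.

$48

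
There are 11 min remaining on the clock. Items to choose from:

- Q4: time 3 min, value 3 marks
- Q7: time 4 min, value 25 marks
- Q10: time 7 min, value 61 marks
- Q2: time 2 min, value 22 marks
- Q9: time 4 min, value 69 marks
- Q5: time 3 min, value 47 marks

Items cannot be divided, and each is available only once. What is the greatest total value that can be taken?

141 marks

Check high-value combinations within 11 min:
- Q7+Q9+Q5: time 4+4+3=11, value 25+69+47=141
- Q2+Q9+Q5: time 2+4+3=9, value 22+69+47=138
- Q10+Q9: time 7+4=11, value 61+69=130
Best: 141 marks.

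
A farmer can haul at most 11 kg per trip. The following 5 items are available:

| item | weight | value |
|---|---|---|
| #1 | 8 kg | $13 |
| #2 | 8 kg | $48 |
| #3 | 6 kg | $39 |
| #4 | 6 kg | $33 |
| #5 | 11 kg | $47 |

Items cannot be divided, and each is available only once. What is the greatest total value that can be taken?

$48

Check high-value combinations within 11 kg:
- #2: weight 8, value 48
- #5: weight 11, value 47
- #3: weight 6, value 39
Best: $48.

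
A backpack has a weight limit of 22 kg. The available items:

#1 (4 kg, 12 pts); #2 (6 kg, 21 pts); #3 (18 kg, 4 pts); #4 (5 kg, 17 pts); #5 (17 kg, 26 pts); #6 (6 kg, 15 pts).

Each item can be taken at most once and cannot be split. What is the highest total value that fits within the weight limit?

65 pts

Check high-value combinations within 22 kg:
- #1+#2+#4+#6: weight 4+6+5+6=21, value 12+21+17+15=65
- #2+#4+#6: weight 6+5+6=17, value 21+17+15=53
- #1+#2+#4: weight 4+6+5=15, value 12+21+17=50
Best: 65 pts.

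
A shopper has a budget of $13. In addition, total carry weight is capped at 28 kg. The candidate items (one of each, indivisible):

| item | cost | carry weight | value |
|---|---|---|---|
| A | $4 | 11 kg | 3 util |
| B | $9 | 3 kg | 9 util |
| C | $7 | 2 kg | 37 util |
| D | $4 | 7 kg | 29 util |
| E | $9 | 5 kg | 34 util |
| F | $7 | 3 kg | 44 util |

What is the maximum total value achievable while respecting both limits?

Feasible sets respecting both limits:
- D+F: cost 11, carry weight 10, value 73
- C+D: cost 11, carry weight 9, value 66
- D+E: cost 13, carry weight 12, value 63
Best: 73 util.

73 util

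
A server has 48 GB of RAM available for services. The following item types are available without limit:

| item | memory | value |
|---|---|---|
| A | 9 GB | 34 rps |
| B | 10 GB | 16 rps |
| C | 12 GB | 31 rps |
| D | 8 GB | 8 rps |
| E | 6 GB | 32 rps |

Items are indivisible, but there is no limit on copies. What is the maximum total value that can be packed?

Best value-per-unit is E at 32/6, and filling with it alone uses memory 8×6=48. No mix of the others beats 8×32 = 256.

256 rps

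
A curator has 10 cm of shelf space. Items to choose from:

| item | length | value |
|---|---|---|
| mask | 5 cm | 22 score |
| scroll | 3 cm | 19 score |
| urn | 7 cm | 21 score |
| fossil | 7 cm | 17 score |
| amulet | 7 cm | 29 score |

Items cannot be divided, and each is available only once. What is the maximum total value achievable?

Check high-value combinations within 10 cm:
- scroll+amulet: length 3+7=10, value 19+29=48
- mask+scroll: length 5+3=8, value 22+19=41
- scroll+urn: length 3+7=10, value 19+21=40
- scroll+fossil: length 3+7=10, value 19+17=36
- amulet: length 7, value 29
Best: 48 score.

48 score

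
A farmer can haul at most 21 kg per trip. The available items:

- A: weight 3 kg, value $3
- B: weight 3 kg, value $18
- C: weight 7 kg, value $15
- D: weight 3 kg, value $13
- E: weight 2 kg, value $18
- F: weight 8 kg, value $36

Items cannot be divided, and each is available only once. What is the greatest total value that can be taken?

$88

Check high-value combinations within 21 kg:
- A+B+D+E+F: weight 3+3+3+2+8=19, value 3+18+13+18+36=88
- B+C+E+F: weight 3+7+2+8=20, value 18+15+18+36=87
- B+D+E+F: weight 3+3+2+8=16, value 18+13+18+36=85
Best: $88.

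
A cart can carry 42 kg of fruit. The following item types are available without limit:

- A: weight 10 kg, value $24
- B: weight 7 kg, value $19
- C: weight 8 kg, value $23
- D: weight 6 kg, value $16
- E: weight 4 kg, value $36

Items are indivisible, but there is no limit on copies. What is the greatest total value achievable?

$360

Best value-per-unit is E at 36/4, and filling with it alone uses weight 10×4=40. No mix of the others beats 10×36 = 360.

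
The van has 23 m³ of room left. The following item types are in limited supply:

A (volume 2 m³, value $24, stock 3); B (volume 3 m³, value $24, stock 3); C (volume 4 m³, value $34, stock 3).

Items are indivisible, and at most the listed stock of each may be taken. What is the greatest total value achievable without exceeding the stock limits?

Best selections within volume 23 and stock limits:
- 3×A + 3×B + 2×C: volume 23, value 212
- 3×A + 1×B + 3×C: volume 21, value 198
- 2×A + 2×B + 3×C: volume 22, value 198
Best: $212.

$212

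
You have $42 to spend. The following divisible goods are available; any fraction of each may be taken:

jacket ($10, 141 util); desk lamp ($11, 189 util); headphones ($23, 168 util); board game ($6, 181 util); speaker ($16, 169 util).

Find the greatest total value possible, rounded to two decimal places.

Take in order of value per unit:
- board game (181/6 per unit): all 6 → value 181, running total 181.00
- desk lamp (189/11 per unit): all 11 → value 189, running total 370.00
- jacket (141/10 per unit): all 10 → value 141, running total 511.00
- speaker (169/16 per unit): 15 of 16 → value 15×169/16 = 158.4375, running total 669.44
Total 669.44.

669.44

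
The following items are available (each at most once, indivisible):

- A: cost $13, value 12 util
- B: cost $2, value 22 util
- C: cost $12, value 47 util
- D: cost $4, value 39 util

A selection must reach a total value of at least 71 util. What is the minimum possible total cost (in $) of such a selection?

Subsets with value ≥ 71, sorted by total cost:
- C+D: cost 16, value 86
- B+C+D: cost 18, value 108
Minimum cost: 16 $.

16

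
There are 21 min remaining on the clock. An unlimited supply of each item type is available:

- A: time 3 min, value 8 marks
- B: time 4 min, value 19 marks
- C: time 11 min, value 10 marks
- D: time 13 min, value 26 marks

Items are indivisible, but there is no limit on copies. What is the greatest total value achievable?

95 marks

Best value-per-unit is B at 19/4, and filling with it alone uses time 5×4=20. No mix of the others beats 5×19 = 95.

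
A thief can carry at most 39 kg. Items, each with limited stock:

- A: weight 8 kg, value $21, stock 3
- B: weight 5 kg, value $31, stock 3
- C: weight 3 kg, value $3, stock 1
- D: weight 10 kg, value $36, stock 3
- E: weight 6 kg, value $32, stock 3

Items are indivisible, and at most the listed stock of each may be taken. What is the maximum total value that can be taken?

$194

Best selections within weight 39 and stock limits:
- 2×B + 1×D + 3×E: weight 38, value 194
- 3×B + 1×D + 2×E: weight 37, value 193
- 3×B + 1×C + 3×E: weight 36, value 192
Best: $194.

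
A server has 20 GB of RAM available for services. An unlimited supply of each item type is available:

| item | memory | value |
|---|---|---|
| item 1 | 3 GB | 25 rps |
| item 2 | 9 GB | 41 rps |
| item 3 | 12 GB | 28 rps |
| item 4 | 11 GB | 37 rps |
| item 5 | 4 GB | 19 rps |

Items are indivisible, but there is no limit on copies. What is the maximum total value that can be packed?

150 rps

Best value-per-unit is item 1 at 25/3, and filling with it alone uses memory 6×3=18. No mix of the others beats 6×25 = 150.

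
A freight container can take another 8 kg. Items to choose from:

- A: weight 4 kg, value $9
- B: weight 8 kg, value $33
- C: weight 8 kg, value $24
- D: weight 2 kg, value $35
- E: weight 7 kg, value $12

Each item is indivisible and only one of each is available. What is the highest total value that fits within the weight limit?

Check high-value combinations within 8 kg:
- A+D: weight 4+2=6, value 9+35=44
- D: weight 2, value 35
- B: weight 8, value 33
Best: $44.

$44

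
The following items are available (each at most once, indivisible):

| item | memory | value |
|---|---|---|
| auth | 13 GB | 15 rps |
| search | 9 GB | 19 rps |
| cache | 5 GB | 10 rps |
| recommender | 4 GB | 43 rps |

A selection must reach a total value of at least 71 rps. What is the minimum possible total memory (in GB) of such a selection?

18

Subsets with value ≥ 71, sorted by total memory:
- search+cache+recommender: memory 18, value 72
- auth+search+recommender: memory 26, value 77
- auth+search+cache+recommender: memory 31, value 87
Minimum memory: 18 GB.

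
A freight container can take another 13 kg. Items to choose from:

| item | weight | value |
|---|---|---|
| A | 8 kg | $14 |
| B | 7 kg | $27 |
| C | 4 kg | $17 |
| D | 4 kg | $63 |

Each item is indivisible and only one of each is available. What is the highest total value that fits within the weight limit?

$90

This is a 0/1 knapsack; check combinations near the capacity.
- B+D: weight 7+4=11, value 27+63=90
- C+D: weight 4+4=8, value 17+63=80
- A+D: weight 8+4=12, value 14+63=77
Best: $90.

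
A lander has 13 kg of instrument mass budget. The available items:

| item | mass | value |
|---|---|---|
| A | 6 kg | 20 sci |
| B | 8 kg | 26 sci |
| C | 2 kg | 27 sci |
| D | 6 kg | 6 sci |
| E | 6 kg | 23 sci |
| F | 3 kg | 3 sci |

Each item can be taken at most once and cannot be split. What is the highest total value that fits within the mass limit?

56 sci

This is a 0/1 knapsack; check combinations near the capacity.
- B+C+F: mass 8+2+3=13, value 26+27+3=56
- B+C: mass 8+2=10, value 26+27=53
- C+E+F: mass 2+6+3=11, value 27+23+3=53
Best: 56 sci.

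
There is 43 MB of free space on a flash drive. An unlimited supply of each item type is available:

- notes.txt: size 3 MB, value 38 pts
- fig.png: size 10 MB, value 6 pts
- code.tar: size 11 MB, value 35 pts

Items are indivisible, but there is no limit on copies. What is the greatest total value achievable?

532 pts

Best value-per-unit is notes.txt at 38/3, and filling with it alone uses size 14×3=42. No mix of the others beats 14×38 = 532.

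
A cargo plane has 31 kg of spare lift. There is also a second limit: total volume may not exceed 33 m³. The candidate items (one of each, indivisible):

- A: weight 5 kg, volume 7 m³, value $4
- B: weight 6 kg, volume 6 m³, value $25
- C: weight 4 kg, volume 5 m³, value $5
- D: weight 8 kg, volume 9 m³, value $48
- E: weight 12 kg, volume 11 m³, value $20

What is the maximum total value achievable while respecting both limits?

$98

Feasible sets respecting both limits:
- B+C+D+E: weight 30, volume 31, value 98
- A+B+D+E: weight 31, volume 33, value 97
- B+D+E: weight 26, volume 26, value 93
Best: $98.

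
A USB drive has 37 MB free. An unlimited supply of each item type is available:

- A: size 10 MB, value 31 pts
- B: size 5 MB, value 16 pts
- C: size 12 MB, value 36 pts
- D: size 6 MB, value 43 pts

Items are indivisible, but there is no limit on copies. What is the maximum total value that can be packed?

258 pts

Best value-per-unit is D at 43/6, and filling with it alone uses size 6×6=36. No mix of the others beats 6×43 = 258.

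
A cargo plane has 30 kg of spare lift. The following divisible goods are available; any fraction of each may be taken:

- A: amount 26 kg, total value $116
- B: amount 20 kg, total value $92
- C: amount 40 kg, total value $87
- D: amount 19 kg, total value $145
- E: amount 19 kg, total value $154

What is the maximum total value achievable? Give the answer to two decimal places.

Take in order of value per unit:
- E (154/19 per unit): all 19 → value 154, running total 154.00
- D (145/19 per unit): 11 of 19 → value 11×145/19 = 83.9474, running total 237.95
Total 237.95.

237.95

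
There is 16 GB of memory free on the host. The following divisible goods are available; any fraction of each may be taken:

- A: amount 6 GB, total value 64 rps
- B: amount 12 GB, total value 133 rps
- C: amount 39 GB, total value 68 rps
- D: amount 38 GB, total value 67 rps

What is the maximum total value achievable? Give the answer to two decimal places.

Take in order of value per unit:
- B (133/12 per unit): all 12 → value 133, running total 133.00
- A (64/6 per unit): 4 of 6 → value 4×64/6 = 42.6667, running total 175.67
Total 175.67.

175.67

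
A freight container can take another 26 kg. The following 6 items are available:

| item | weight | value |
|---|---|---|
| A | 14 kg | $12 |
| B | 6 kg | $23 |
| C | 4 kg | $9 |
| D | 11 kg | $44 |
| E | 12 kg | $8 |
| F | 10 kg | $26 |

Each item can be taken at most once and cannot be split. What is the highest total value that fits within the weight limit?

$79

Check high-value combinations within 26 kg:
- C+D+F: weight 4+11+10=25, value 9+44+26=79
- B+C+D: weight 6+4+11=21, value 23+9+44=76
- D+F: weight 11+10=21, value 44+26=70
- B+D: weight 6+11=17, value 23+44=67
- B+C+F: weight 6+4+10=20, value 23+9+26=58
Best: $79.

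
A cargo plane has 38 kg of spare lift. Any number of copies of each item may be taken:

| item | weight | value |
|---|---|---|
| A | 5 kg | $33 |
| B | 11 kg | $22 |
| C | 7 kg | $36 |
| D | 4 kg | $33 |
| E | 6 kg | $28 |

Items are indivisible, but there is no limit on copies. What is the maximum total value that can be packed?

Best value-per-unit is D at 33/4; filling with it alone gives 9×33 = 297.
Optimal mix: 2×A + 7×D → weight 38, value 297.

$297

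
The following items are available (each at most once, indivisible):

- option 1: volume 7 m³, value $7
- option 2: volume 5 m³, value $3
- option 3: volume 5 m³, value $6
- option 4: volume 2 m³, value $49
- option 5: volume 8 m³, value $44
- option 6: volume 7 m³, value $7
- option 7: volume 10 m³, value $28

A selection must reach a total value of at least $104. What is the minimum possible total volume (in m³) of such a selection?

20

Subsets with value ≥ 104, sorted by total volume:
- option 4+option 5+option 7: volume 20, value 121
- option 1+option 3+option 4+option 5: volume 22, value 106
- option 3+option 4+option 5+option 6: volume 22, value 106
- option 1+option 4+option 5+option 6: volume 24, value 107
Minimum volume: 20 m³.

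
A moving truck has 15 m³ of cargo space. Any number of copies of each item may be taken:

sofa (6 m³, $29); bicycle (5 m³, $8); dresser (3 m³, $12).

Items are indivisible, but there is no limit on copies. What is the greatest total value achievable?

$70

Best value-per-unit is sofa at 29/6; filling with it alone gives 2×29 = 58.
Optimal mix: 2×sofa + 1×dresser → volume 15, value 70.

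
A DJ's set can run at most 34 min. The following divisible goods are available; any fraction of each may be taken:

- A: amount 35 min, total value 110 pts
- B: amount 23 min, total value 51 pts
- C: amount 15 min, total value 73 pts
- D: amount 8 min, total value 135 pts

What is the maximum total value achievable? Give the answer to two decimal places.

Take in order of value per unit:
- D (135/8 per unit): all 8 → value 135, running total 135.00
- C (73/15 per unit): all 15 → value 73, running total 208.00
- A (110/35 per unit): 11 of 35 → value 11×110/35 = 34.5714, running total 242.57
Total 242.57.

242.57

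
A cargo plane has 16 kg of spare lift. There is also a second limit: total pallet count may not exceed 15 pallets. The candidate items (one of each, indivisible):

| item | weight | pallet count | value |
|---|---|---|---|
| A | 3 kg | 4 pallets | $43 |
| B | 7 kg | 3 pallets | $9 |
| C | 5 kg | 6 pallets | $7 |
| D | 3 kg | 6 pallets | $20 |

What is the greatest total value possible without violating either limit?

Feasible sets respecting both limits:
- A+B+D: weight 13, pallet count 13, value 72
- A+D: weight 6, pallet count 10, value 63
- A+B+C: weight 15, pallet count 13, value 59
- A+B: weight 10, pallet count 7, value 52
Best: $72.

$72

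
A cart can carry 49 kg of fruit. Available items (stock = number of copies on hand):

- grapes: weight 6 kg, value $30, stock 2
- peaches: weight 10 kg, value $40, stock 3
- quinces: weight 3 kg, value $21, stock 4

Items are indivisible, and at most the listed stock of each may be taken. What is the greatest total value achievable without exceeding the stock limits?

Top feasible selections:
- 1×grapes + 3×peaches + 4×quinces: weight 48, value 234
- 2×grapes + 2×peaches + 4×quinces: weight 44, value 224
- 2×grapes + 3×peaches + 2×quinces: weight 48, value 222
Best: $234.

$234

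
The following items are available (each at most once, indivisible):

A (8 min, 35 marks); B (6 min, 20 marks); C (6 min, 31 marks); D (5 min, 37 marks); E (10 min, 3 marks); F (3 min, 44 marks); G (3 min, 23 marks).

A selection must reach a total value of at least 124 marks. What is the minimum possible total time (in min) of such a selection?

17

Subsets with value ≥ 124, sorted by total time:
- C+D+F+G: time 17, value 135
- B+D+F+G: time 17, value 124
Minimum time: 17 min.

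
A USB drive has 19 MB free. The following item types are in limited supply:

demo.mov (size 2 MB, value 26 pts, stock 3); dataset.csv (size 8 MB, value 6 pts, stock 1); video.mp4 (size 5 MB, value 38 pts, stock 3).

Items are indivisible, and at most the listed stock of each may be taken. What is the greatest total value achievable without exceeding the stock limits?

166 pts

Best selections within size 19 and stock limits:
- 2×demo.mov + 3×video.mp4: size 19, value 166
- 3×demo.mov + 2×video.mp4: size 16, value 154
Best: 166 pts.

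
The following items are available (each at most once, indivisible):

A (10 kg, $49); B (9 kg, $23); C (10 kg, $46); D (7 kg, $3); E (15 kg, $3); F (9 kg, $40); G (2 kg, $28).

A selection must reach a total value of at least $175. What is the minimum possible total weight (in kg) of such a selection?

40

Subsets with value ≥ 175, sorted by total weight:
- A+B+C+F+G: weight 40, value 186
- A+B+C+D+F+G: weight 47, value 189
- A+B+C+E+F+G: weight 55, value 189
- A+B+C+D+E+F+G: weight 62, value 192
Minimum weight: 40 kg.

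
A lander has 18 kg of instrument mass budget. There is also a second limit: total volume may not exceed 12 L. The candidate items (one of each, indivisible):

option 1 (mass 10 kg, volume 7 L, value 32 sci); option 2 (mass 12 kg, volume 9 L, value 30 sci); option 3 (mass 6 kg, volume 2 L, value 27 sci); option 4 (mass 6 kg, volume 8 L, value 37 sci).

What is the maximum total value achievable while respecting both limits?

64 sci

Feasible sets respecting both limits:
- option 3+option 4: mass 12, volume 10, value 64
- option 1+option 3: mass 16, volume 9, value 59
- option 2+option 3: mass 18, volume 11, value 57
- option 4: mass 6, volume 8, value 37
Best: 64 sci.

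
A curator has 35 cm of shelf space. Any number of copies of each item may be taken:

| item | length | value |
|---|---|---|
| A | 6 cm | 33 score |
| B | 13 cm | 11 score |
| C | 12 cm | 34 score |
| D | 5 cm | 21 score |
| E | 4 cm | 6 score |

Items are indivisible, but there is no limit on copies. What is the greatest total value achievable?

186 score

Best value-per-unit is A at 33/6; filling with it alone gives 5×33 = 165.
Optimal mix: 5×A + 1×D → length 35, value 186.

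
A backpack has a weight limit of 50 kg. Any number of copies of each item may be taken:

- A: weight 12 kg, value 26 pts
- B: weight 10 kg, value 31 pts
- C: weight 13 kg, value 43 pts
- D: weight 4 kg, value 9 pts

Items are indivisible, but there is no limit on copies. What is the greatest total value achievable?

Best value-per-unit is C at 43/13; filling with it alone gives 3×43 = 129.
Optimal mix: 1×B + 3×C → weight 49, value 160.

160 pts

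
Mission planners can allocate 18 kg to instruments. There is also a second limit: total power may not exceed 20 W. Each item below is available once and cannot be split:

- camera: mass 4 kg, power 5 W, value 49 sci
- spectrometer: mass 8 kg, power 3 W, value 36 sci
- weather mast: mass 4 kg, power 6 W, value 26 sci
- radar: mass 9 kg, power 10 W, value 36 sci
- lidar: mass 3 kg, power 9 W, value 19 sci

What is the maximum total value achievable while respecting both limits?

Feasible sets respecting both limits:
- camera+spectrometer+weather mast: mass 16, power 14, value 111
- camera+spectrometer+lidar: mass 15, power 17, value 104
- camera+weather mast+lidar: mass 11, power 20, value 94
- camera+spectrometer: mass 12, power 8, value 85
Best: 111 sci.

111 sci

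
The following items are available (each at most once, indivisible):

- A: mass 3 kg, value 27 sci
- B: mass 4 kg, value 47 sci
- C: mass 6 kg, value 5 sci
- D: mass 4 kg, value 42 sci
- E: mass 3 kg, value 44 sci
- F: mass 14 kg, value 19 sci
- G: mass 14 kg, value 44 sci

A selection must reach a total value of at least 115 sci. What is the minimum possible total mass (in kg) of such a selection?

10

Subsets with value ≥ 115, sorted by total mass:
- A+B+E: mass 10, value 118
- B+D+E: mass 11, value 133
Minimum mass: 10 kg.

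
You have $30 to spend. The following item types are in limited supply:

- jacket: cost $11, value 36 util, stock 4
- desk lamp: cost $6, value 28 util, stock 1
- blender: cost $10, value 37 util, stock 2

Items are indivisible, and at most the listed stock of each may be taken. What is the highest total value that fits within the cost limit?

102 util

Top feasible selections:
- 1×desk lamp + 2×blender: cost 26, value 102
- 1×jacket + 1×desk lamp + 1×blender: cost 27, value 101
- 2×jacket + 1×desk lamp: cost 28, value 100
- 2×blender: cost 20, value 74
Best: 102 util.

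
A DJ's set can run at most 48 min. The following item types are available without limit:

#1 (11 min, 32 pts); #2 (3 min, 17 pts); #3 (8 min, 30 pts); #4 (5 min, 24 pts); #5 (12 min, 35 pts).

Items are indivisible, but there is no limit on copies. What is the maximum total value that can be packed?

Best value-per-unit is #2 at 17/3, and filling with it alone uses duration 16×3=48. No mix of the others beats 16×17 = 272.

272 pts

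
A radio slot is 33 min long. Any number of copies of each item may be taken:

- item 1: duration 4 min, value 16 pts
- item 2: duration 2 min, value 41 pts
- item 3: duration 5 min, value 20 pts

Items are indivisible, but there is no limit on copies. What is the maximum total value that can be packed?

Best value-per-unit is item 2 at 41/2, and filling with it alone uses duration 16×2=32. No mix of the others beats 16×41 = 656.

656 pts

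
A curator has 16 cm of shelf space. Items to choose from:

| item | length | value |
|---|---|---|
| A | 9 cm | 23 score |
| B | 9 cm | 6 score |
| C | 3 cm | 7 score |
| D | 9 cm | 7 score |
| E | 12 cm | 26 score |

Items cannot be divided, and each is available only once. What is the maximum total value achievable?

Check high-value combinations within 16 cm:
- C+E: length 3+12=15, value 7+26=33
- A+C: length 9+3=12, value 23+7=30
- E: length 12, value 26
Best: 33 score.

33 score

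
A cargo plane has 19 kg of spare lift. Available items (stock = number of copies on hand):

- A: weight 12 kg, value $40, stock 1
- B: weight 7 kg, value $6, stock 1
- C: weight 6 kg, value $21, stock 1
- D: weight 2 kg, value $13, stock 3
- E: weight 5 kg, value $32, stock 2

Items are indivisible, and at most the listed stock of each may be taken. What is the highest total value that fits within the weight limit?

$103

Top feasible selections:
- 3×D + 2×E: weight 16, value 103
- 1×C + 1×D + 2×E: weight 18, value 98
- 1×C + 3×D + 1×E: weight 17, value 92
- 2×D + 2×E: weight 14, value 90
Best: $103.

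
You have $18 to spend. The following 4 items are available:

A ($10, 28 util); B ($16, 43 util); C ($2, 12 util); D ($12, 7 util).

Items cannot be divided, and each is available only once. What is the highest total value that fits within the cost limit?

Check high-value combinations within $18:
- B+C: cost 16+2=18, value 43+12=55
- B: cost 16, value 43
- A+C: cost 10+2=12, value 28+12=40
- A: cost 10, value 28
Best: 55 util.

55 util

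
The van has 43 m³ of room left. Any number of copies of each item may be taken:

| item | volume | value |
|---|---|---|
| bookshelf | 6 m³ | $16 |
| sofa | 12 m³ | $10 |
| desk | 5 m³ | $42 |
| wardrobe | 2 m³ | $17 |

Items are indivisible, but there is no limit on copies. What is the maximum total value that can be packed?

$365

Best value-per-unit is wardrobe at 17/2; filling with it alone gives 21×17 = 357.
Optimal mix: 1×desk + 19×wardrobe → volume 43, value 365.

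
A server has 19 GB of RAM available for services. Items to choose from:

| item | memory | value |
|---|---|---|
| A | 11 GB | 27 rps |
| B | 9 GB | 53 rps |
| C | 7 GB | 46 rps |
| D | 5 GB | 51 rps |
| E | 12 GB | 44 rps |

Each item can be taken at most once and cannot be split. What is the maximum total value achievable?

Check high-value combinations within 19 GB:
- B+D: memory 9+5=14, value 53+51=104
- B+C: memory 9+7=16, value 53+46=99
- C+D: memory 7+5=12, value 46+51=97
Best: 104 rps.

104 rps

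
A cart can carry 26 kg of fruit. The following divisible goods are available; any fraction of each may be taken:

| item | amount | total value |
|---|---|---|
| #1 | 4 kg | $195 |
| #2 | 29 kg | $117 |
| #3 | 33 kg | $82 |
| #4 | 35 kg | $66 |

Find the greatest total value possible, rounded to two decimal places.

283.76

Take in order of value per unit:
- #1 (195/4 per unit): all 4 → value 195, running total 195.00
- #2 (117/29 per unit): 22 of 29 → value 22×117/29 = 88.7586, running total 283.76
Total 283.76.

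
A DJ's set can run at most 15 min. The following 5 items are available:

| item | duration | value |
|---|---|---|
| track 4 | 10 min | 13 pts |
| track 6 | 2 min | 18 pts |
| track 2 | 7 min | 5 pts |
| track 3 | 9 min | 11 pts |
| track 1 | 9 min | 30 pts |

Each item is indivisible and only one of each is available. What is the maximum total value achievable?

Check high-value combinations within 15 min:
- track 6+track 1: duration 2+9=11, value 18+30=48
- track 4+track 6: duration 10+2=12, value 13+18=31
- track 1: duration 9, value 30
- track 6+track 3: duration 2+9=11, value 18+11=29
- track 6+track 2: duration 2+7=9, value 18+5=23
Best: 48 pts.

48 pts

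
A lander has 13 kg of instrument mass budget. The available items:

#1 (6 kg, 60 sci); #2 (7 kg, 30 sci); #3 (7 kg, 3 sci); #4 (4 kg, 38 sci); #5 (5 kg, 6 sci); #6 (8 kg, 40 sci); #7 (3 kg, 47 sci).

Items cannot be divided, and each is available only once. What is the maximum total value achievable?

Check high-value combinations within 13 kg:
- #1+#4+#7: mass 6+4+3=13, value 60+38+47=145
- #1+#7: mass 6+3=9, value 60+47=107
- #1+#4: mass 6+4=10, value 60+38=98
- #4+#5+#7: mass 4+5+3=12, value 38+6+47=91
- #1+#2: mass 6+7=13, value 60+30=90
Best: 145 sci.

145 sci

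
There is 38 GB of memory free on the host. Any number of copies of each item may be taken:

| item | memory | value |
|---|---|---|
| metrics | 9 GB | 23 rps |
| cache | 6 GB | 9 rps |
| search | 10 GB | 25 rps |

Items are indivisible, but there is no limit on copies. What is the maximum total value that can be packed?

Best value-per-unit is metrics at 23/9; filling with it alone gives 4×23 = 92.
Optimal mix: 2×metrics + 2×search → memory 38, value 96.

96 rps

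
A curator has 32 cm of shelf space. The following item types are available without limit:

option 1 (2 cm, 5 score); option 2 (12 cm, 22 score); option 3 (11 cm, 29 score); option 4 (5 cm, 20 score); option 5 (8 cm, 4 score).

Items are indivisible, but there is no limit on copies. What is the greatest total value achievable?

125 score

Best value-per-unit is option 4 at 20/5; filling with it alone gives 6×20 = 120.
Optimal mix: 1×option 1 + 6×option 4 → length 32, value 125.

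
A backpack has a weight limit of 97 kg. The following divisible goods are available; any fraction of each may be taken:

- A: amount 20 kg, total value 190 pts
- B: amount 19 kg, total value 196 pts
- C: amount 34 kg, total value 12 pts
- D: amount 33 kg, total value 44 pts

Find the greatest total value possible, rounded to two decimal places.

Take in order of value per unit:
- B (196/19 per unit): all 19 → value 196, running total 196.00
- A (190/20 per unit): all 20 → value 190, running total 386.00
- D (44/33 per unit): all 33 → value 44, running total 430.00
- C (12/34 per unit): 25 of 34 → value 25×12/34 = 8.8235, running total 438.82
Total 438.82.

438.82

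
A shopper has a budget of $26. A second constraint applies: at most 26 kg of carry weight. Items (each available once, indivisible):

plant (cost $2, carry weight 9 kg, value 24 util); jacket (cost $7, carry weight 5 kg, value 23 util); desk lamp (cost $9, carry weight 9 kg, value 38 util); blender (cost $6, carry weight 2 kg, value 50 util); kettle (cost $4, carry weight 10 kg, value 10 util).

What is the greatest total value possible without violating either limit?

Feasible sets respecting both limits:
- plant+jacket+desk lamp+blender: cost 24, carry weight 25, value 135
- jacket+desk lamp+blender+kettle: cost 26, carry weight 26, value 121
- plant+desk lamp+blender: cost 17, carry weight 20, value 112
Best: 135 util.

135 util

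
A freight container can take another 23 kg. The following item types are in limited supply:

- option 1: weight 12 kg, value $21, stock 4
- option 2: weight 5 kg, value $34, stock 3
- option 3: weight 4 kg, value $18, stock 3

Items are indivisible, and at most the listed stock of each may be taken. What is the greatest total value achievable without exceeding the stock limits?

Top feasible selections:
- 3×option 2 + 2×option 3: weight 23, value 138
- 2×option 2 + 3×option 3: weight 22, value 122
Best: $138.

$138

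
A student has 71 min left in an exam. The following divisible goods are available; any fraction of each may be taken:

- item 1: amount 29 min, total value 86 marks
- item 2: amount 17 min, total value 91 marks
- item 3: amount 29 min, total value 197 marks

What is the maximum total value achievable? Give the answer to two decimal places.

362.14

Take in order of value per unit:
- item 3 (197/29 per unit): all 29 → value 197, running total 197.00
- item 2 (91/17 per unit): all 17 → value 91, running total 288.00
- item 1 (86/29 per unit): 25 of 29 → value 25×86/29 = 74.1379, running total 362.14
Total 362.14.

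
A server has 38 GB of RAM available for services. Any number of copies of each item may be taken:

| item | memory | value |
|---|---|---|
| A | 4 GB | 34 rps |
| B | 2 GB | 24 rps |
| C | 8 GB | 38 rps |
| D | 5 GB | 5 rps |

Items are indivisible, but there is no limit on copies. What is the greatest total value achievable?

456 rps

Best value-per-unit is B at 24/2, and filling with it alone uses memory 19×2=38. No mix of the others beats 19×24 = 456.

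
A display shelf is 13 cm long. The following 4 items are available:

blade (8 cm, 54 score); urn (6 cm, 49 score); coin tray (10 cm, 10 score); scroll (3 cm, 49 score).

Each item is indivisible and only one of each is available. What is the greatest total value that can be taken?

103 score

Check high-value combinations within 13 cm:
- blade+scroll: length 8+3=11, value 54+49=103
- urn+scroll: length 6+3=9, value 49+49=98
- coin tray+scroll: length 10+3=13, value 10+49=59
- blade: length 8, value 54
Best: 103 score.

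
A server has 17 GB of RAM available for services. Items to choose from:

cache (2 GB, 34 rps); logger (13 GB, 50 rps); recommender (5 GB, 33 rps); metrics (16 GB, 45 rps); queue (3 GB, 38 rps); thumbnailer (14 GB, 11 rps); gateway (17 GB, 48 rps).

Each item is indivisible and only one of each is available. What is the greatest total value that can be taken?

Check high-value combinations within 17 GB:
- cache+recommender+queue: memory 2+5+3=10, value 34+33+38=105
- logger+queue: memory 13+3=16, value 50+38=88
- cache+logger: memory 2+13=15, value 34+50=84
- cache+queue: memory 2+3=5, value 34+38=72
- recommender+queue: memory 5+3=8, value 33+38=71
Best: 105 rps.

105 rps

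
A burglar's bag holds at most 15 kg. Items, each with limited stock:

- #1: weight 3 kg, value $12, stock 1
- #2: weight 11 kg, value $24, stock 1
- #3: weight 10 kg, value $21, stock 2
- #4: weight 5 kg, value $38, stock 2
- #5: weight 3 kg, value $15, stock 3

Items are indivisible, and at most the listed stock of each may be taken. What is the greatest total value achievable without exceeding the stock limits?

Top feasible selections:
- 2×#4 + 1×#5: weight 13, value 91
- 1×#1 + 2×#4: weight 13, value 88
- 1×#4 + 3×#5: weight 14, value 83
- 1×#1 + 1×#4 + 2×#5: weight 14, value 80
Best: $91.

$91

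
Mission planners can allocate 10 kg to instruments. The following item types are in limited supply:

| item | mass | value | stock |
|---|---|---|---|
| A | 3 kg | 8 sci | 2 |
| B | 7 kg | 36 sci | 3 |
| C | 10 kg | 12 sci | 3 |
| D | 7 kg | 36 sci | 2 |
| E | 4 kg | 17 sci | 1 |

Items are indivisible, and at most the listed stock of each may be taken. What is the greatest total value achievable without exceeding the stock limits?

Top feasible selections:
- 1×A + 1×D: mass 10, value 44
- 1×A + 1×B: mass 10, value 44
Best: 44 sci.

44 sci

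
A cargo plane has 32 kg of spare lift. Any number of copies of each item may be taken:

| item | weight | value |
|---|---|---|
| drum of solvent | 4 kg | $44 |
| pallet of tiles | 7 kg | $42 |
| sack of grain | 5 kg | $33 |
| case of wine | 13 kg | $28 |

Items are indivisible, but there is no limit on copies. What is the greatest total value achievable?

$352

Best value-per-unit is drum of solvent at 44/4, and filling with it alone uses weight 8×4=32. No mix of the others beats 8×44 = 352.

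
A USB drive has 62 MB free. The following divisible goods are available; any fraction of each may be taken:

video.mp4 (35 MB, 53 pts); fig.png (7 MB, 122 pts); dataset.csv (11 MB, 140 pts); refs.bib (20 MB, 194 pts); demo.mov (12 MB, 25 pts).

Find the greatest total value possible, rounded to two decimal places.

499.17

Take in order of value per unit:
- fig.png (122/7 per unit): all 7 → value 122, running total 122.00
- dataset.csv (140/11 per unit): all 11 → value 140, running total 262.00
- refs.bib (194/20 per unit): all 20 → value 194, running total 456.00
- demo.mov (25/12 per unit): all 12 → value 25, running total 481.00
- video.mp4 (53/35 per unit): 12 of 35 → value 12×53/35 = 18.1714, running total 499.17
Total 499.17.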